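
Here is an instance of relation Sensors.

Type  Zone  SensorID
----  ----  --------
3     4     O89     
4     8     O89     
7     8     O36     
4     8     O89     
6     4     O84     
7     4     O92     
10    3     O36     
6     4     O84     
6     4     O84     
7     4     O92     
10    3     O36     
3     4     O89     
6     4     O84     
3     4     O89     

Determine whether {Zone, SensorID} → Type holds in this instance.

Yes

(Zone=4, SensorID=O89): 3 rows → Type = 3, 3, 3 ✓
(Zone=8, SensorID=O89): 2 rows → Type = 4, 4 ✓
(Zone=8, SensorID=O36): 1 row → Type = 7 ✓
(Zone=4, SensorID=O84): 4 rows → Type = 6, 6, 6, 6 ✓
(Zone=4, SensorID=O92): 2 rows → Type = 7, 7 ✓
(Zone=3, SensorID=O36): 2 rows → Type = 10, 10 ✓
Every {Zone, SensorID} value is associated with a single Type value, so {Zone, SensorID} → Type holds.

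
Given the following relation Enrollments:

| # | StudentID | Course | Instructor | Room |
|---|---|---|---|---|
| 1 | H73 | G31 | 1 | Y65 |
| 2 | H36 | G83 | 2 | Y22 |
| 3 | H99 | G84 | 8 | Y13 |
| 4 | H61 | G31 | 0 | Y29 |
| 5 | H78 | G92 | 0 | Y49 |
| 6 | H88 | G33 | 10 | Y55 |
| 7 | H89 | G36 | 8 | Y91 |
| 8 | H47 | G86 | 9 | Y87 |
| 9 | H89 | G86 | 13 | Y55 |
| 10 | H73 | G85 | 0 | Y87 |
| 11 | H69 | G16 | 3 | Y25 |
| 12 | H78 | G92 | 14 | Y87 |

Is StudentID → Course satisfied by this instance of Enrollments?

No

StudentID=H73: rows 1, 10 → Course takes values {G31, G85} — violation
StudentID=H36: row 2 → Course = G83 ✓
StudentID=H99: row 3 → Course = G84 ✓
StudentID=H61: row 4 → Course = G31 ✓
StudentID=H78: rows 5, 12 → Course = G92, G92 ✓
StudentID=H88: row 6 → Course = G33 ✓
StudentID=H89: rows 7, 9 → Course takes values {G36, G86} — violation
StudentID=H47: row 8 → Course = G86 ✓
StudentID=H69: row 11 → Course = G16 ✓
Two rows agree on StudentID but differ on Course, so StudentID → Course does not hold.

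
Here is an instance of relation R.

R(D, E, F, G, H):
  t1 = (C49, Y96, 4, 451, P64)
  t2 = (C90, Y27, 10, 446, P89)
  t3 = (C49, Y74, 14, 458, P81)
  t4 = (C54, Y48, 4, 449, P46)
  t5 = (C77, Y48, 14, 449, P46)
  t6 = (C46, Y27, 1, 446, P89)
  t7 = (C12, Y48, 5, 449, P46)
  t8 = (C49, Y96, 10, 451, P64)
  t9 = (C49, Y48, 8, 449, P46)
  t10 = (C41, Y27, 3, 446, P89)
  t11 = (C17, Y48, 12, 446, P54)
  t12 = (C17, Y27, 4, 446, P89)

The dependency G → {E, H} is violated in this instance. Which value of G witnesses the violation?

446

G=451: rows 1, 8 → {E,H} = (Y96, P64), (Y96, P64) ✓
G=446: rows 2, 6, 10, 11, 12 → {E,H} takes values {(Y27, P89), (Y48, P54)} — violation
G=458: row 3 → {E,H} = (Y74, P81) ✓
G=449: rows 4, 5, 7, 9 → {E,H} = (Y48, P46), (Y48, P46), (Y48, P46), (Y48, P46) ✓
The only G value with inconsistent RHS is G=446.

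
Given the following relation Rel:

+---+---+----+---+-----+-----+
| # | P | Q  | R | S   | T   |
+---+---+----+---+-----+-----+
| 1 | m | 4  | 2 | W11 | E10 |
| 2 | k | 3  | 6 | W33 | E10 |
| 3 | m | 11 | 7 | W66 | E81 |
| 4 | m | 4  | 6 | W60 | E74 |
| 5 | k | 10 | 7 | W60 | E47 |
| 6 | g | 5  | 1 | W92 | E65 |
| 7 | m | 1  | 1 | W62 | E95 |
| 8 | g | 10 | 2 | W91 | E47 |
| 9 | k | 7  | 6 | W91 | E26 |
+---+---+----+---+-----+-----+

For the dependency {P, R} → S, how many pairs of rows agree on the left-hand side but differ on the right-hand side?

1

(P=k, R=6): violating pairs (2,9) — 1 pair.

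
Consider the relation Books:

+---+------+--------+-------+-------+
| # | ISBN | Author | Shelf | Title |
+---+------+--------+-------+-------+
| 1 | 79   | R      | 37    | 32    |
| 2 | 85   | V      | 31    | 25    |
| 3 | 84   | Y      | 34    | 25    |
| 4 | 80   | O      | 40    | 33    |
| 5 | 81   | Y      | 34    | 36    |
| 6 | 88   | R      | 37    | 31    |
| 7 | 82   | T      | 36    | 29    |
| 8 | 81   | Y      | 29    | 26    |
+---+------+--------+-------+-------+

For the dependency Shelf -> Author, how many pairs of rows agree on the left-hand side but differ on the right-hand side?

Shelf=37: all 2 rows agree on Author — 0 pairs.
Shelf=34: all 2 rows agree on Author — 0 pairs.

0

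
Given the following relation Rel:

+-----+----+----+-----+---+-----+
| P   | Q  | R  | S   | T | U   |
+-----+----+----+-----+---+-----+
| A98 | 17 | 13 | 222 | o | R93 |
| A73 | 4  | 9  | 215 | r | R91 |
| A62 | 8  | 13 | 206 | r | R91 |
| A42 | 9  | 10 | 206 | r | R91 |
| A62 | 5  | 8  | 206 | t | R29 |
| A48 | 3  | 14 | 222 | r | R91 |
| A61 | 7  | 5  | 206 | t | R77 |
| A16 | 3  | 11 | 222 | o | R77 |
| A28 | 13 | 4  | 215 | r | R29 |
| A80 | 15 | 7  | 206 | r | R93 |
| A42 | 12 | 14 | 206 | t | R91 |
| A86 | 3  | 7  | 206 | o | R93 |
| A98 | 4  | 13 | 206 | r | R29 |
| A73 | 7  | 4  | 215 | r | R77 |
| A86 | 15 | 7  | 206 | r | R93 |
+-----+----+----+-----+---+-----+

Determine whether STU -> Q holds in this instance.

No

(S=222, T=o, U=R93): 1 row → Q = 17 ✓
(S=215, T=r, U=R91): 1 row → Q = 4 ✓
(S=206, T=r, U=R91): 2 rows → Q takes values {8, 9} — violation
(S=206, T=t, U=R29): 1 row → Q = 5 ✓
(S=222, T=r, U=R91): 1 row → Q = 3 ✓
(S=206, T=t, U=R77): 1 row → Q = 7 ✓
(S=222, T=o, U=R77): 1 row → Q = 3 ✓
(S=215, T=r, U=R29): 1 row → Q = 13 ✓
(S=206, T=r, U=R93): 2 rows → Q = 15, 15 ✓
(S=206, T=t, U=R91): 1 row → Q = 12 ✓
(S=206, T=o, U=R93): 1 row → Q = 3 ✓
(S=206, T=r, U=R29): 1 row → Q = 4 ✓
(S=215, T=r, U=R77): 1 row → Q = 7 ✓
Two rows agree on STU but differ on Q, so STU -> Q does not hold.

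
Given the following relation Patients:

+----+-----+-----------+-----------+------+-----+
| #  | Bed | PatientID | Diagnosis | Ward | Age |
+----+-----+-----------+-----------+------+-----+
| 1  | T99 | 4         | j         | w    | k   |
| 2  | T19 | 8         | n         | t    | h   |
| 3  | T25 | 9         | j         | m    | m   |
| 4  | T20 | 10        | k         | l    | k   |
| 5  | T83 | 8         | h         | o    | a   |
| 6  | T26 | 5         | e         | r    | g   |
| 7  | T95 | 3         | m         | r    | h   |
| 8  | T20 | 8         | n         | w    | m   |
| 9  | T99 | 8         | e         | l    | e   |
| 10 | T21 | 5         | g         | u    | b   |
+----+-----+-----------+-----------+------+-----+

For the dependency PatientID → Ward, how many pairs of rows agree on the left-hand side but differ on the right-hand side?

PatientID=8: violating pairs (2,5), (2,8), (2,9), (5,8), (5,9), (8,9) — 6 pairs.
PatientID=5: violating pairs (6,10) — 1 pair.

7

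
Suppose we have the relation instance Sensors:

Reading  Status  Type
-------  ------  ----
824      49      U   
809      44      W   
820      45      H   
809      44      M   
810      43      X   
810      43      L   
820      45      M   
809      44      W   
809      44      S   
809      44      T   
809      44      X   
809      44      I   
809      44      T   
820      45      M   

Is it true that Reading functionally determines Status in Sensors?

Yes

Reading=824: 1 row → Status = 49 ✓
Reading=809: 8 rows → Status = 44, 44, 44, 44, 44, 44, 44, 44 ✓
Reading=820: 3 rows → Status = 45, 45, 45 ✓
Reading=810: 2 rows → Status = 43, 43 ✓
Every Reading value is associated with a single Status value, so Reading → Status holds.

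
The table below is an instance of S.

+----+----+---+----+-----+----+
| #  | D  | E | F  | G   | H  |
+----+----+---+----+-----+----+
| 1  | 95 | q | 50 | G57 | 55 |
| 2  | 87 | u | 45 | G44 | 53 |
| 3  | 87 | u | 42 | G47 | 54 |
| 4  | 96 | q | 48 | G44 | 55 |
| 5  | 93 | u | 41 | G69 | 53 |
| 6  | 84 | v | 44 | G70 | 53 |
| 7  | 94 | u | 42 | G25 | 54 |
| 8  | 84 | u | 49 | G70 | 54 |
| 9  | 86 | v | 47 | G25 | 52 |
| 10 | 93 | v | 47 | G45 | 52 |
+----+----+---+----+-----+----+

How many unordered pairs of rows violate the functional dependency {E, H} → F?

(E=q, H=55): violating pairs (1,4) — 1 pair.
(E=u, H=53): violating pairs (2,5) — 1 pair.
(E=u, H=54): violating pairs (3,8), (7,8) — 2 pairs.
(E=v, H=52): all 2 rows agree on F — 0 pairs.

4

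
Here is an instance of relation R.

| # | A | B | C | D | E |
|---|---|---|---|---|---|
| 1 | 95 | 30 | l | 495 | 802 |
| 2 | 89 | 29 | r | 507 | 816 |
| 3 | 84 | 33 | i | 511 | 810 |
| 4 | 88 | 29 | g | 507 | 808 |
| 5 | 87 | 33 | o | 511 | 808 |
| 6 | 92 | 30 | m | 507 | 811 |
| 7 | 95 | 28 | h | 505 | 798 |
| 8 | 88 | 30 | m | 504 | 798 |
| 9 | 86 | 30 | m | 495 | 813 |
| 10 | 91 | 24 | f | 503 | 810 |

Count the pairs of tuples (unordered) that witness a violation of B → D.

B=30: violating pairs (1,6), (1,8), (6,8), (6,9), (8,9) — 5 pairs.
B=29: all 2 rows agree on D — 0 pairs.
B=33: all 2 rows agree on D — 0 pairs.

5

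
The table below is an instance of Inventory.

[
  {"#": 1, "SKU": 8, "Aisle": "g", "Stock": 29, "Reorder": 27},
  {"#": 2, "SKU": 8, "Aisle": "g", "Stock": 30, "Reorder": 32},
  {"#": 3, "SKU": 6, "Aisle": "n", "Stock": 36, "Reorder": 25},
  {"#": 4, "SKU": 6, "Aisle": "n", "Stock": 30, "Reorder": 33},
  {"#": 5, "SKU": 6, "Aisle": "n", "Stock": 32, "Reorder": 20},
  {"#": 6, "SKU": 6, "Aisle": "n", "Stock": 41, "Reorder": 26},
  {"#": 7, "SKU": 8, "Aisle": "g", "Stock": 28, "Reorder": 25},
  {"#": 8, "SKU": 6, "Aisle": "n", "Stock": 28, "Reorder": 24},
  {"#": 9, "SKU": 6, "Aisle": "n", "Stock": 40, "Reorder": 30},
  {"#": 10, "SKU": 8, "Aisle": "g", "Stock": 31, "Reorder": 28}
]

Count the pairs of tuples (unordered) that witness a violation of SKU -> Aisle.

0

SKU=8: all 4 rows agree on Aisle — 0 pairs.
SKU=6: all 6 rows agree on Aisle — 0 pairs.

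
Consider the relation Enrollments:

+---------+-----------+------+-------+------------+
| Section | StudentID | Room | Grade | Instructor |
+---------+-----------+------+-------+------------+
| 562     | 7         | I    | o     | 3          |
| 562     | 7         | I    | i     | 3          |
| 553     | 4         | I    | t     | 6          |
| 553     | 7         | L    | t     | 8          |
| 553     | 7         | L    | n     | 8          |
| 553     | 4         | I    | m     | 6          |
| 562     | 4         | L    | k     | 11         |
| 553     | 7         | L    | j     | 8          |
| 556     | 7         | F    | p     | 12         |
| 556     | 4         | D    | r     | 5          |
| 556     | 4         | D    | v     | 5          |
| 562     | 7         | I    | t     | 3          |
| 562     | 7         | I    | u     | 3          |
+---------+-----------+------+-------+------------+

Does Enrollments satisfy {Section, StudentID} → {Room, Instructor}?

Yes

(Section=562, StudentID=7): 4 rows → {Room,Instructor} = (I, 3), (I, 3), (I, 3), (I, 3) ✓
(Section=553, StudentID=4): 2 rows → {Room,Instructor} = (I, 6), (I, 6) ✓
(Section=553, StudentID=7): 3 rows → {Room,Instructor} = (L, 8), (L, 8), (L, 8) ✓
(Section=562, StudentID=4): 1 row → {Room,Instructor} = (L, 11) ✓
(Section=556, StudentID=7): 1 row → {Room,Instructor} = (F, 12) ✓
(Section=556, StudentID=4): 2 rows → {Room,Instructor} = (D, 5), (D, 5) ✓
Every {Section, StudentID} value is associated with a single {Room, Instructor} value, so {Section, StudentID} → {Room, Instructor} holds.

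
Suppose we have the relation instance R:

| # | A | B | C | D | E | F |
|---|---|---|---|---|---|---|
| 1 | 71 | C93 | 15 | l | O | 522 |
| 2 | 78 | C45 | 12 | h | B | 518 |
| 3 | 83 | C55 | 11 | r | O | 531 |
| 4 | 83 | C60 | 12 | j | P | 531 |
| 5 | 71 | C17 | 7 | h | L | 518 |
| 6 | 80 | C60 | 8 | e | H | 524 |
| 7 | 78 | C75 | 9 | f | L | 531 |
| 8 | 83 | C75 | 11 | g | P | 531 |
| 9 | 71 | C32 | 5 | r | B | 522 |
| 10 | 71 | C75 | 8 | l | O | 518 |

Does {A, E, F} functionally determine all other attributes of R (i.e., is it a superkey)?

Rows 4 and 8 have the same {A, E, F} value (A=83, E=P, F=531) but are distinct tuples, so {A, E, F} does not determine every attribute — not a superkey.

No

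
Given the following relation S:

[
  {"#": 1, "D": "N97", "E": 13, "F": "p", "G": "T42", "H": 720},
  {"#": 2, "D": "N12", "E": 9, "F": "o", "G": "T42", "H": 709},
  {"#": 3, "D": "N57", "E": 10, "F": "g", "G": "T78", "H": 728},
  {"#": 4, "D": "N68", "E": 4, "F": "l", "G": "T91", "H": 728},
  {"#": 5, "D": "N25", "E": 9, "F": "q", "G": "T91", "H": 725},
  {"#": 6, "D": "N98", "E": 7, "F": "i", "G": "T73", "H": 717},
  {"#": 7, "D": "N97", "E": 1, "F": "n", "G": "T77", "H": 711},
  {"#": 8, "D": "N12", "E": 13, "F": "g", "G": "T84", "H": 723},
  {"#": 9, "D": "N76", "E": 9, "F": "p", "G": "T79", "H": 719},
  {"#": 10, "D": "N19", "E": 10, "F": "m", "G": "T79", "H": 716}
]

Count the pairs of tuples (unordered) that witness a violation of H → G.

1

H=728: violating pairs (3,4) — 1 pair.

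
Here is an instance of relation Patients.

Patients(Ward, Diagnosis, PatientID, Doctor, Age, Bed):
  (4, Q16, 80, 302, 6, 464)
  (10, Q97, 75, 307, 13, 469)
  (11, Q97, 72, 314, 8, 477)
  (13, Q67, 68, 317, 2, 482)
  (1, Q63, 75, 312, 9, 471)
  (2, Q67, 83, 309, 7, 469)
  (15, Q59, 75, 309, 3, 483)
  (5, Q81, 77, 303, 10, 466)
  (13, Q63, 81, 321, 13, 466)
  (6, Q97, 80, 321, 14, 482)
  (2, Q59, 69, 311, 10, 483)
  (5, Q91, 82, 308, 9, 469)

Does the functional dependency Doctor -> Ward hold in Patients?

Doctor=302: 1 row → Ward = 4 ✓
Doctor=307: 1 row → Ward = 10 ✓
Doctor=314: 1 row → Ward = 11 ✓
Doctor=317: 1 row → Ward = 13 ✓
Doctor=312: 1 row → Ward = 1 ✓
Doctor=309: 2 rows → Ward takes values {2, 15} — violation
Doctor=303: 1 row → Ward = 5 ✓
Doctor=321: 2 rows → Ward takes values {13, 6} — violation
Doctor=311: 1 row → Ward = 2 ✓
Doctor=308: 1 row → Ward = 5 ✓
Two rows agree on Doctor but differ on Ward, so Doctor -> Ward does not hold.

No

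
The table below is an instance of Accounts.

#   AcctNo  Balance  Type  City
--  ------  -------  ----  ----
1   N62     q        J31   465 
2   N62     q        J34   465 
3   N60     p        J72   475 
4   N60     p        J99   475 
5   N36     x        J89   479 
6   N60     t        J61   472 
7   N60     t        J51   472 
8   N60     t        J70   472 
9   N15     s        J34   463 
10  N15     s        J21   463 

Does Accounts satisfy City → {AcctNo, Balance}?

Yes

City=465: rows 1, 2 → {AcctNo,Balance} = (N62, q), (N62, q) ✓
City=475: rows 3, 4 → {AcctNo,Balance} = (N60, p), (N60, p) ✓
City=479: row 5 → {AcctNo,Balance} = (N36, x) ✓
City=472: rows 6, 7, 8 → {AcctNo,Balance} = (N60, t), (N60, t), (N60, t) ✓
City=463: rows 9, 10 → {AcctNo,Balance} = (N15, s), (N15, s) ✓
Every City value is associated with a single {AcctNo, Balance} value, so City → {AcctNo, Balance} holds.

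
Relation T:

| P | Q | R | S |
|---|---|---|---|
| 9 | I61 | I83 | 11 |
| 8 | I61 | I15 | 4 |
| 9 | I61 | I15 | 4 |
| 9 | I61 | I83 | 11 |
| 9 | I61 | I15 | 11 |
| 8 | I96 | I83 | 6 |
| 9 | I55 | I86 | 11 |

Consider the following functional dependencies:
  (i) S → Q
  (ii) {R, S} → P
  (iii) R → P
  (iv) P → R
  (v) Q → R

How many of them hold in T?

0

(i) S → Q: S=11: 4 rows → Q takes values {I61, I55} — violation — fails.
(ii) {R, S} → P: (R=I15, S=4): 2 rows → P takes values {8, 9} — violation — fails.
(iii) R → P: R=I83: 3 rows → P takes values {9, 8} — violation; R=I15: 3 rows → P takes values {8, 9} — violation — fails.
(iv) P → R: P=9: 5 rows → R takes values {I83, I15, I86} — violation; P=8: 2 rows → R takes values {I15, I83} — violation — fails.
(v) Q → R: Q=I61: 5 rows → R takes values {I83, I15} — violation — fails.
None of the 5 dependencies hold.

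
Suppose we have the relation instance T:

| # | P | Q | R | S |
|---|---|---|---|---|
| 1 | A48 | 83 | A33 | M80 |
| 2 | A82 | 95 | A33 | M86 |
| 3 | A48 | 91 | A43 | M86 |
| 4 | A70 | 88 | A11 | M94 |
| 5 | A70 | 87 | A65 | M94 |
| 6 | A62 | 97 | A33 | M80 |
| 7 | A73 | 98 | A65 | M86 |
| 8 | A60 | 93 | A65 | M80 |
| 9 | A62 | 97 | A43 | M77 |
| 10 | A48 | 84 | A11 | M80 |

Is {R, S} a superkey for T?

Rows 1 and 6 have the same {R, S} value (R=A33, S=M80) but are distinct tuples, so {R, S} does not determine every attribute — not a superkey.

No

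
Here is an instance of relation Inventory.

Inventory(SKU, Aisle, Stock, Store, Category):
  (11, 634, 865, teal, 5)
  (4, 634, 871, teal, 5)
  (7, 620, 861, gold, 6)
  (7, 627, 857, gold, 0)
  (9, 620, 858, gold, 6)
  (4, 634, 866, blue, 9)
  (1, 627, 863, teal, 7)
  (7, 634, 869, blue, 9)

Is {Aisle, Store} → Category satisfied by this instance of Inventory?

Yes

(Aisle=634, Store=teal): 2 rows → Category = 5, 5 ✓
(Aisle=620, Store=gold): 2 rows → Category = 6, 6 ✓
(Aisle=627, Store=gold): 1 row → Category = 0 ✓
(Aisle=634, Store=blue): 2 rows → Category = 9, 9 ✓
(Aisle=627, Store=teal): 1 row → Category = 7 ✓
Every {Aisle, Store} value is associated with a single Category value, so {Aisle, Store} → Category holds.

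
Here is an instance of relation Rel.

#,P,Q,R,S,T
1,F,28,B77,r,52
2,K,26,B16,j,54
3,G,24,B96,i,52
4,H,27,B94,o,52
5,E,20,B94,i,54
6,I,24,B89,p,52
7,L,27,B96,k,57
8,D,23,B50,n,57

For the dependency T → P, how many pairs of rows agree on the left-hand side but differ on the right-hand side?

T=52: violating pairs (1,3), (1,4), (1,6), (3,4), (3,6), (4,6) — 6 pairs.
T=54: violating pairs (2,5) — 1 pair.
T=57: violating pairs (7,8) — 1 pair.

8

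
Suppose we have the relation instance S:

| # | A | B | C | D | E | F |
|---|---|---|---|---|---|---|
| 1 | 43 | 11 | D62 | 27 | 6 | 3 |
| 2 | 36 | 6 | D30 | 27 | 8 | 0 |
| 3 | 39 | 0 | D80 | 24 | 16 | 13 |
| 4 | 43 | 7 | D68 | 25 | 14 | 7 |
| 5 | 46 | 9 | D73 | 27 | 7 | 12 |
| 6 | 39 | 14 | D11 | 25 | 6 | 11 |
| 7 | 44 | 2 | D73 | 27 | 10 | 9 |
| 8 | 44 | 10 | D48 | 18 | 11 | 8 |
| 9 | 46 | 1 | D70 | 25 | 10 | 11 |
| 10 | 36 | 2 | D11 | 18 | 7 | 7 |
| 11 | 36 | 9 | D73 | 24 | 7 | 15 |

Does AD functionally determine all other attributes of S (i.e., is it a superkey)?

Yes

All 11 rows have distinct AD values, so AD → (all attributes) holds and AD is a superkey.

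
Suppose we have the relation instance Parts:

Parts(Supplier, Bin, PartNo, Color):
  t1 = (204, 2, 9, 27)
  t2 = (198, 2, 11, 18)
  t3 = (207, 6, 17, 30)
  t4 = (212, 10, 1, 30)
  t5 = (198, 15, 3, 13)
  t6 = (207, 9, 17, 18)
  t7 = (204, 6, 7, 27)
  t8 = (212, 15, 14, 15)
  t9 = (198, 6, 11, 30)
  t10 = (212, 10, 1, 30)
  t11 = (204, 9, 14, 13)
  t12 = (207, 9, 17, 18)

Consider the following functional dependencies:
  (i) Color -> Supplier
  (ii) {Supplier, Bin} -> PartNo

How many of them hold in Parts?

1

(i) Color -> Supplier: Color=18: rows 2, 6, 12 → Supplier takes values {198, 207} — violation; Color=30: rows 3, 4, 9, 10 → Supplier takes values {207, 212, 198} — violation; Color=13: rows 5, 11 → Supplier takes values {198, 204} — violation — fails.
(ii) {Supplier, Bin} -> PartNo: every LHS value maps to a single RHS value — holds.
1 of the 2 dependencies holds.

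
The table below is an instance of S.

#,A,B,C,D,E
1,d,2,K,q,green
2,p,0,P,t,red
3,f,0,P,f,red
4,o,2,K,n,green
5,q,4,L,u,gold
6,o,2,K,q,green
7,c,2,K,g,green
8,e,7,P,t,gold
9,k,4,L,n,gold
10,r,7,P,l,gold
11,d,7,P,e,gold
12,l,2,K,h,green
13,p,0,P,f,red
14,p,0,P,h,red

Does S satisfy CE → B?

(C=K, E=green): rows 1, 4, 6, 7, 12 → B = 2, 2, 2, 2, 2 ✓
(C=P, E=red): rows 2, 3, 13, 14 → B = 0, 0, 0, 0 ✓
(C=L, E=gold): rows 5, 9 → B = 4, 4 ✓
(C=P, E=gold): rows 8, 10, 11 → B = 7, 7, 7 ✓
Every CE value is associated with a single B value, so CE → B holds.

Yes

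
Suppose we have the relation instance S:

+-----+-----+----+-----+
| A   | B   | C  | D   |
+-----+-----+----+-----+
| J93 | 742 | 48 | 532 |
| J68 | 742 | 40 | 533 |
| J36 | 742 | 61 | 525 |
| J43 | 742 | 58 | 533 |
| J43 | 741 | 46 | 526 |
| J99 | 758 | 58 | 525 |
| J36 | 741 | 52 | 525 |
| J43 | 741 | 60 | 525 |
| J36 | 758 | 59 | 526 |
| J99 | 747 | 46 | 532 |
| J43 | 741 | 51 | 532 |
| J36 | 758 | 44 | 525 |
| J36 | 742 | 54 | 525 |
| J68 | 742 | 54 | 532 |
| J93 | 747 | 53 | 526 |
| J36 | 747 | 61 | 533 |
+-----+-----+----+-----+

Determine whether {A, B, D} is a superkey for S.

Two distinct rows share (A=J36, B=742, D=525), so {A, B, D} does not determine every attribute — not a superkey.

No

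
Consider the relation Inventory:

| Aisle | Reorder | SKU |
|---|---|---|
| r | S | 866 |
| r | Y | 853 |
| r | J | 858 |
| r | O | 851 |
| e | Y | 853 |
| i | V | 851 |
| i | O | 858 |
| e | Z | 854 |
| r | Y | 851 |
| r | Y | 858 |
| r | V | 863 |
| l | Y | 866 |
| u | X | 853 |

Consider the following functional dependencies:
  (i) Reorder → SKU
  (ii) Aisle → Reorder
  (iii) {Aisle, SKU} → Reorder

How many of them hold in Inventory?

0

(i) Reorder → SKU: Reorder=Y: 5 rows → SKU takes values {853, 851, 858, 866} — violation; Reorder=O: 2 rows → SKU takes values {851, 858} — violation; Reorder=V: 2 rows → SKU takes values {851, 863} — violation — fails.
(ii) Aisle → Reorder: Aisle=r: 7 rows → Reorder takes values {S, Y, J, O, V} — violation; Aisle=e: 2 rows → Reorder takes values {Y, Z} — violation; Aisle=i: 2 rows → Reorder takes values {V, O} — violation — fails.
(iii) {Aisle, SKU} → Reorder: (Aisle=r, SKU=858): 2 rows → Reorder takes values {J, Y} — violation; (Aisle=r, SKU=851): 2 rows → Reorder takes values {O, Y} — violation — fails.
None of the 3 dependencies hold.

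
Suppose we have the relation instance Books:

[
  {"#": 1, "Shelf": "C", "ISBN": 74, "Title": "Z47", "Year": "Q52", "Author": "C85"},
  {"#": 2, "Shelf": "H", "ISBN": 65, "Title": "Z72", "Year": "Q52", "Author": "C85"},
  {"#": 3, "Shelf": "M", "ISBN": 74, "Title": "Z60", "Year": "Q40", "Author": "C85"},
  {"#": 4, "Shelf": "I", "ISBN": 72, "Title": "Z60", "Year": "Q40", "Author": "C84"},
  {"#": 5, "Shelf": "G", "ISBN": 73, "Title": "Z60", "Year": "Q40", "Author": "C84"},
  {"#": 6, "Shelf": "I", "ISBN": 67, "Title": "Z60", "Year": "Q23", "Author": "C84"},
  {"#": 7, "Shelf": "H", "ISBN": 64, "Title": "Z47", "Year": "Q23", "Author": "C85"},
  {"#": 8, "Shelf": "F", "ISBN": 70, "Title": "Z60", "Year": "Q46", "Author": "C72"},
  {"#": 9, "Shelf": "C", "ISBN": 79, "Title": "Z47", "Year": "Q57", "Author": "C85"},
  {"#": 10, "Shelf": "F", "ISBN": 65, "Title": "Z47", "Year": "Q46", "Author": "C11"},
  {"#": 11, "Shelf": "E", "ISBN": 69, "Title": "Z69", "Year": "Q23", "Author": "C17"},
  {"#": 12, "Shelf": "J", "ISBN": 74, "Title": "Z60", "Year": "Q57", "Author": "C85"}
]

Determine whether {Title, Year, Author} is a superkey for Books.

No

Rows 4 and 5 have the same {Title, Year, Author} value (Title=Z60, Year=Q40, Author=C84) but are distinct tuples, so {Title, Year, Author} does not determine every attribute — not a superkey.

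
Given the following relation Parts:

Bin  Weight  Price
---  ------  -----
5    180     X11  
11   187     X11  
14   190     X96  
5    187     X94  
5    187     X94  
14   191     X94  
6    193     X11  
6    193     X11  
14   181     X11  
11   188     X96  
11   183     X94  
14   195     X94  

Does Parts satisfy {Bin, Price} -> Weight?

No

(Bin=5, Price=X11): 1 row → Weight = 180 ✓
(Bin=11, Price=X11): 1 row → Weight = 187 ✓
(Bin=14, Price=X96): 1 row → Weight = 190 ✓
(Bin=5, Price=X94): 2 rows → Weight = 187, 187 ✓
(Bin=14, Price=X94): 2 rows → Weight takes values {191, 195} — violation
(Bin=6, Price=X11): 2 rows → Weight = 193, 193 ✓
(Bin=14, Price=X11): 1 row → Weight = 181 ✓
(Bin=11, Price=X96): 1 row → Weight = 188 ✓
(Bin=11, Price=X94): 1 row → Weight = 183 ✓
Two rows agree on {Bin, Price} but differ on Weight, so {Bin, Price} -> Weight does not hold.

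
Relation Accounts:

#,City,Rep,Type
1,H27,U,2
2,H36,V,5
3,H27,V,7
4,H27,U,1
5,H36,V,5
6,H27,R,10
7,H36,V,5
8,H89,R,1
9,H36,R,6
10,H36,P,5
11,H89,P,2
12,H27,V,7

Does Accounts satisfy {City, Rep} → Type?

No

(City=H27, Rep=U): rows 1, 4 → Type takes values {2, 1} — violation
(City=H36, Rep=V): rows 2, 5, 7 → Type = 5, 5, 5 ✓
(City=H27, Rep=V): rows 3, 12 → Type = 7, 7 ✓
(City=H27, Rep=R): row 6 → Type = 10 ✓
(City=H89, Rep=R): row 8 → Type = 1 ✓
(City=H36, Rep=R): row 9 → Type = 6 ✓
(City=H36, Rep=P): row 10 → Type = 5 ✓
(City=H89, Rep=P): row 11 → Type = 2 ✓
Two rows agree on {City, Rep} but differ on Type, so {City, Rep} → Type does not hold.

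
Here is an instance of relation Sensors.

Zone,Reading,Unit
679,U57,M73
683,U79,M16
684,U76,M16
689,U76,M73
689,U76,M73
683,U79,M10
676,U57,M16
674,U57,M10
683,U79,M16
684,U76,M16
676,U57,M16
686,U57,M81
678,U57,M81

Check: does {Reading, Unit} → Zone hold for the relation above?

No

(Reading=U57, Unit=M73): 1 row → Zone = 679 ✓
(Reading=U79, Unit=M16): 2 rows → Zone = 683, 683 ✓
(Reading=U76, Unit=M16): 2 rows → Zone = 684, 684 ✓
(Reading=U76, Unit=M73): 2 rows → Zone = 689, 689 ✓
(Reading=U79, Unit=M10): 1 row → Zone = 683 ✓
(Reading=U57, Unit=M16): 2 rows → Zone = 676, 676 ✓
(Reading=U57, Unit=M10): 1 row → Zone = 674 ✓
(Reading=U57, Unit=M81): 2 rows → Zone takes values {686, 678} — violation
Two rows agree on {Reading, Unit} but differ on Zone, so {Reading, Unit} → Zone does not hold.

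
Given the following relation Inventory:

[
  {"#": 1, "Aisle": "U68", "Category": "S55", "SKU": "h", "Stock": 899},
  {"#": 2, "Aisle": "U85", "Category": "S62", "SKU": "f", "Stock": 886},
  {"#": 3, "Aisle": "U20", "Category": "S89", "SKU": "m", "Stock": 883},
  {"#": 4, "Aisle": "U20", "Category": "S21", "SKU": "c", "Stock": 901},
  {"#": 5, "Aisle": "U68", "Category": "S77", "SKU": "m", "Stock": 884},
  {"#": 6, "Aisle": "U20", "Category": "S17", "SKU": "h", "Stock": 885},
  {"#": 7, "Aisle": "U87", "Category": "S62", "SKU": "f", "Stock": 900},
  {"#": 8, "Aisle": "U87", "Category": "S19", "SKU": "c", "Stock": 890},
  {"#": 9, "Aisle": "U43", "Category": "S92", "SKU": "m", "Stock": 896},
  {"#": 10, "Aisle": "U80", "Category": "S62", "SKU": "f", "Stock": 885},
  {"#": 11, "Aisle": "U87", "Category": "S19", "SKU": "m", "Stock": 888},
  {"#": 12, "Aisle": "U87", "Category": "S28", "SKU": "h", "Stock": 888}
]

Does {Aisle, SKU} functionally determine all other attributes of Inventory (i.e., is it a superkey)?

Yes

All 12 rows have distinct {Aisle, SKU} values, so {Aisle, SKU} → (all attributes) holds and {Aisle, SKU} is a superkey.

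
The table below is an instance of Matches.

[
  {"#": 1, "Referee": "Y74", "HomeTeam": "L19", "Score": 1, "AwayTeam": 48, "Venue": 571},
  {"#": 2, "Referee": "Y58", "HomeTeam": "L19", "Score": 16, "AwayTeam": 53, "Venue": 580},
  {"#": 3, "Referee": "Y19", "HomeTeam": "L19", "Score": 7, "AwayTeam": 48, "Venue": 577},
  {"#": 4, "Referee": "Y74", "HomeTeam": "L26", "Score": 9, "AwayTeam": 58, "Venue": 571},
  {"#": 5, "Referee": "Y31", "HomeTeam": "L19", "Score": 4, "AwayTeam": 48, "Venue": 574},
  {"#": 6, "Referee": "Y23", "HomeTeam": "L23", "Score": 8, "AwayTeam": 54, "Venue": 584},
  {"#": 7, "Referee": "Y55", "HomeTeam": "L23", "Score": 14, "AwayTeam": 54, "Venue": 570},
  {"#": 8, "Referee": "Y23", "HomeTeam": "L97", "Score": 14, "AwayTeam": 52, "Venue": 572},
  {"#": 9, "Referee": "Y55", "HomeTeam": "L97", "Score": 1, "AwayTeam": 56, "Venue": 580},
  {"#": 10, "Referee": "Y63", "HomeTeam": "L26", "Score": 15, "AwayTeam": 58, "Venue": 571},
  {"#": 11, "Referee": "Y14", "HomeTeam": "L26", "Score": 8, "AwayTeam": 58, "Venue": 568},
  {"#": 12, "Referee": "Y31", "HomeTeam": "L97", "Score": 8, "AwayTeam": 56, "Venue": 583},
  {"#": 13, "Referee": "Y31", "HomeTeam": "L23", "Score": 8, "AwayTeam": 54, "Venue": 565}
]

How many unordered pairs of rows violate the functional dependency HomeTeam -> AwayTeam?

HomeTeam=L19: violating pairs (1,2), (2,3), (2,5) — 3 pairs.
HomeTeam=L26: all 3 rows agree on AwayTeam — 0 pairs.
HomeTeam=L23: all 3 rows agree on AwayTeam — 0 pairs.
HomeTeam=L97: violating pairs (8,9), (8,12) — 2 pairs.

5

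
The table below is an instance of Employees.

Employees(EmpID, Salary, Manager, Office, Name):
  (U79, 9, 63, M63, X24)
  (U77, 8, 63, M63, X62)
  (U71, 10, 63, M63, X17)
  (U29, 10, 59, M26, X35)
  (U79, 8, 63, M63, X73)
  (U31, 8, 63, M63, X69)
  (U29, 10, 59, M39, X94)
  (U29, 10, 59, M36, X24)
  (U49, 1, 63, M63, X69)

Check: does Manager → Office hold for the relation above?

Manager=63: 6 rows → Office = M63, M63, M63, M63, M63, M63 ✓
Manager=59: 3 rows → Office takes values {M26, M39, M36} — violation
Two rows agree on Manager but differ on Office, so Manager → Office does not hold.

No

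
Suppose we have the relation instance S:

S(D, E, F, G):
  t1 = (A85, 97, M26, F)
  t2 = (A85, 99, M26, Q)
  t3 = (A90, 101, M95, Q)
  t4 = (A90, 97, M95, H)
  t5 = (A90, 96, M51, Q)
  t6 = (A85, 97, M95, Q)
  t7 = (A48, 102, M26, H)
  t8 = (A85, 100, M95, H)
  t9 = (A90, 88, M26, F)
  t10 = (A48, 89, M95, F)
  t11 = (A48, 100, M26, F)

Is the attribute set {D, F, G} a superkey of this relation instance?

All 11 rows have distinct {D, F, G} values, so {D, F, G} → (all attributes) holds and {D, F, G} is a superkey.

Yes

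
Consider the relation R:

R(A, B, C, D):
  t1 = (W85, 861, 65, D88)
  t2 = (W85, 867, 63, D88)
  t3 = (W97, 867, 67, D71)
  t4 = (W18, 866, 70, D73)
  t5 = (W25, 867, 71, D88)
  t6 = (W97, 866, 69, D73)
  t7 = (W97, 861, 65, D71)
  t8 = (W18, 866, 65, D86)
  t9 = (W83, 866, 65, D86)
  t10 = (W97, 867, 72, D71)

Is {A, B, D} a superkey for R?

Rows 3 and 10 have the same {A, B, D} value (A=W97, B=867, D=D71) but are distinct tuples, so {A, B, D} does not determine every attribute — not a superkey.

No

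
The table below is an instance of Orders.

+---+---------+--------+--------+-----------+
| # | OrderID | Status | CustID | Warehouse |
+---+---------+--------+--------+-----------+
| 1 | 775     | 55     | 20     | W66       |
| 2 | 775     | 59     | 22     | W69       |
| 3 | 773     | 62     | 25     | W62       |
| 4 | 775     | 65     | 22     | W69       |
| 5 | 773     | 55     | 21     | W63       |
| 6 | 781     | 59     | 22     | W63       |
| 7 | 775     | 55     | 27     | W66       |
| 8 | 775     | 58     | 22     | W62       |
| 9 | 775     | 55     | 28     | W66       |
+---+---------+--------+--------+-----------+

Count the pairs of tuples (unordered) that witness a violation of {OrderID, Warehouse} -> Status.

1

(OrderID=775, Warehouse=W66): all 3 rows agree on Status — 0 pairs.
(OrderID=775, Warehouse=W69): violating pairs (2,4) — 1 pair.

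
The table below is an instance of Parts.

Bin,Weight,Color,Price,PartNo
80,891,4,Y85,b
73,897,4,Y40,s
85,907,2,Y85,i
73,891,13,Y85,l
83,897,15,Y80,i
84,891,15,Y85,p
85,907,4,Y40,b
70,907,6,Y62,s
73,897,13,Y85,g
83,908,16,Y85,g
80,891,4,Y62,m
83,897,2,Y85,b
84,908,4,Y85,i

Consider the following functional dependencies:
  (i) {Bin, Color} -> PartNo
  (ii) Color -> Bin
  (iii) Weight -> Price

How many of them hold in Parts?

0

(i) {Bin, Color} -> PartNo: (Bin=80, Color=4): 2 rows → PartNo takes values {b, m} — violation; (Bin=73, Color=13): 2 rows → PartNo takes values {l, g} — violation — fails.
(ii) Color -> Bin: Color=4: 5 rows → Bin takes values {80, 73, 85, 84} — violation; Color=2: 2 rows → Bin takes values {85, 83} — violation; Color=15: 2 rows → Bin takes values {83, 84} — violation — fails.
(iii) Weight -> Price: Weight=891: 4 rows → Price takes values {Y85, Y62} — violation; Weight=897: 4 rows → Price takes values {Y40, Y80, Y85} — violation; Weight=907: 3 rows → Price takes values {Y85, Y40, Y62} — violation — fails.
None of the 3 dependencies hold.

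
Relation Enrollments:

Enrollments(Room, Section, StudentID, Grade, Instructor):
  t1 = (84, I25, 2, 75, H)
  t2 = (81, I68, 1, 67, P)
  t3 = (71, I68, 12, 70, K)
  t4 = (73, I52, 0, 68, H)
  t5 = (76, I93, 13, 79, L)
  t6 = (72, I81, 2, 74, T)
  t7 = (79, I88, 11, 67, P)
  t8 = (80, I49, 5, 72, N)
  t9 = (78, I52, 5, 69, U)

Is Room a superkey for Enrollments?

All 9 rows have distinct Room values, so Room → (all attributes) holds and Room is a superkey.

Yes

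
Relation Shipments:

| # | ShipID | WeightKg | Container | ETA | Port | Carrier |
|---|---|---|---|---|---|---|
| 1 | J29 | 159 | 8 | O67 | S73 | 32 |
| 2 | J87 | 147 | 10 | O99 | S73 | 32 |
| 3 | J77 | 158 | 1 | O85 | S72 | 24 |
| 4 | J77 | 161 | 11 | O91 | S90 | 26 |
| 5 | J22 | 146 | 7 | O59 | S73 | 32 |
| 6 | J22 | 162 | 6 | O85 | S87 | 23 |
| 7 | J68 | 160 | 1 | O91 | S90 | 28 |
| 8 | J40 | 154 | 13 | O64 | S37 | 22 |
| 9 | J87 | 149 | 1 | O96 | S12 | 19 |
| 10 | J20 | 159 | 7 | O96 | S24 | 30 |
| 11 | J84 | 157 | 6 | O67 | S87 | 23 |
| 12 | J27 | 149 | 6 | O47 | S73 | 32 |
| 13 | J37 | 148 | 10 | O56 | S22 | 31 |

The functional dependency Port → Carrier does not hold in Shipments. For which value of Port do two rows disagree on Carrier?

Port=S73: rows 1, 2, 5, 12 → Carrier = 32, 32, 32, 32 ✓
Port=S72: row 3 → Carrier = 24 ✓
Port=S90: rows 4, 7 → Carrier takes values {26, 28} — violation
Port=S87: rows 6, 11 → Carrier = 23, 23 ✓
Port=S37: row 8 → Carrier = 22 ✓
Port=S12: row 9 → Carrier = 19 ✓
Port=S24: row 10 → Carrier = 30 ✓
Port=S22: row 13 → Carrier = 31 ✓
The only Port value with inconsistent Carrier is Port=S90.

S90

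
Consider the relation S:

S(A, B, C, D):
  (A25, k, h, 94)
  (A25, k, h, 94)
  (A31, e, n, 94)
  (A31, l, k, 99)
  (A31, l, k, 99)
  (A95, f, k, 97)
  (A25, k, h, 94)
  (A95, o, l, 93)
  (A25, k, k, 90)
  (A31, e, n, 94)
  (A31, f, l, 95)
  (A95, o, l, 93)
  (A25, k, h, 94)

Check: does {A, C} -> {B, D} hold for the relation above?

(A=A25, C=h): 4 rows → {B,D} = (k, 94), (k, 94), (k, 94), (k, 94) ✓
(A=A31, C=n): 2 rows → {B,D} = (e, 94), (e, 94) ✓
(A=A31, C=k): 2 rows → {B,D} = (l, 99), (l, 99) ✓
(A=A95, C=k): 1 row → {B,D} = (f, 97) ✓
(A=A95, C=l): 2 rows → {B,D} = (o, 93), (o, 93) ✓
(A=A25, C=k): 1 row → {B,D} = (k, 90) ✓
(A=A31, C=l): 1 row → {B,D} = (f, 95) ✓
Every {A, C} value is associated with a single {B, D} value, so {A, C} -> {B, D} holds.

Yes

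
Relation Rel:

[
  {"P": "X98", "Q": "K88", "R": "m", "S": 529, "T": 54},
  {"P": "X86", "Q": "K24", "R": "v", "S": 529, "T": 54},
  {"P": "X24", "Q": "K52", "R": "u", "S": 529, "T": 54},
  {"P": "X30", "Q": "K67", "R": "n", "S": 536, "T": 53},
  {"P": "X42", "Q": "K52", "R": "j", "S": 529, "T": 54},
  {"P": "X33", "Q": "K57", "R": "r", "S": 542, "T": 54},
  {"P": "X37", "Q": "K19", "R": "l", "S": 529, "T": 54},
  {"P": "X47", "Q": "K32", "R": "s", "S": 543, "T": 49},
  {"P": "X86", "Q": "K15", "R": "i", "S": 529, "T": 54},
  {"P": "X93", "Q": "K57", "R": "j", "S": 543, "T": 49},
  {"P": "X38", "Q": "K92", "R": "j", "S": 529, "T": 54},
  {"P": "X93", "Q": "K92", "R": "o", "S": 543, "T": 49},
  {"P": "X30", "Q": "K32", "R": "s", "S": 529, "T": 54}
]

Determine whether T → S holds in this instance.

No

T=54: 9 rows → S takes values {529, 542} — violation
T=53: 1 row → S = 536 ✓
T=49: 3 rows → S = 543, 543, 543 ✓
Two rows agree on T but differ on S, so T → S does not hold.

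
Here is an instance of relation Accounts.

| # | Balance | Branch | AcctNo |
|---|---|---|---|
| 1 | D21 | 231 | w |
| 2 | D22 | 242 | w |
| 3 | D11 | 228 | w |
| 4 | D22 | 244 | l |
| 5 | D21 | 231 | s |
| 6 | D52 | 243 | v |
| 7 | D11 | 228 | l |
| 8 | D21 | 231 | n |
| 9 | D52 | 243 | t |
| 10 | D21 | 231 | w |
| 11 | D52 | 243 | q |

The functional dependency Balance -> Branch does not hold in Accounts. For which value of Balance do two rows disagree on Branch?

Balance=D21: rows 1, 5, 8, 10 → Branch = 231, 231, 231, 231 ✓
Balance=D22: rows 2, 4 → Branch takes values {242, 244} — violation
Balance=D11: rows 3, 7 → Branch = 228, 228 ✓
Balance=D52: rows 6, 9, 11 → Branch = 243, 243, 243 ✓
The only Balance value with inconsistent Branch is Balance=D22.

D22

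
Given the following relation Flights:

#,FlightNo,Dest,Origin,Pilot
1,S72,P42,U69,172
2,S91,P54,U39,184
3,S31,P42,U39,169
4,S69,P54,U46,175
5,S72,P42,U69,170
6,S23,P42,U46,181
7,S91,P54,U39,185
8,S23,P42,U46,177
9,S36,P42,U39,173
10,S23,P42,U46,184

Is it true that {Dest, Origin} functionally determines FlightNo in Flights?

No

(Dest=P42, Origin=U69): rows 1, 5 → FlightNo = S72, S72 ✓
(Dest=P54, Origin=U39): rows 2, 7 → FlightNo = S91, S91 ✓
(Dest=P42, Origin=U39): rows 3, 9 → FlightNo takes values {S31, S36} — violation
(Dest=P54, Origin=U46): row 4 → FlightNo = S69 ✓
(Dest=P42, Origin=U46): rows 6, 8, 10 → FlightNo = S23, S23, S23 ✓
Two rows agree on {Dest, Origin} but differ on FlightNo, so {Dest, Origin} -> FlightNo does not hold.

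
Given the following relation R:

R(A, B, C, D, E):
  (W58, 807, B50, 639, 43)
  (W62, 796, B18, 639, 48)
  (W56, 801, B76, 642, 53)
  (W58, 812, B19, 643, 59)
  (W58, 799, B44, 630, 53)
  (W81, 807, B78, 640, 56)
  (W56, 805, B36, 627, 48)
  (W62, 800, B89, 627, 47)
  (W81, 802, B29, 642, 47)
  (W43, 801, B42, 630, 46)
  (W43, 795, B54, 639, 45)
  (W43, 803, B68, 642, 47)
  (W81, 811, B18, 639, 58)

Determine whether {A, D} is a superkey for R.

Yes

All 13 rows have distinct {A, D} values, so {A, D} → (all attributes) holds and {A, D} is a superkey.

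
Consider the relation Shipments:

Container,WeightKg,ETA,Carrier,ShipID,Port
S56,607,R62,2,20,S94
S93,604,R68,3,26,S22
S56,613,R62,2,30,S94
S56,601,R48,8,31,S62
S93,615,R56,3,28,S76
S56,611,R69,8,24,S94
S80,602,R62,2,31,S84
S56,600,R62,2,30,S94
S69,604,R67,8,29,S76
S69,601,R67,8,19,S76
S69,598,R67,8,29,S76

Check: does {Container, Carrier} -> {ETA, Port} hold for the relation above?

(Container=S56, Carrier=2): 3 rows → {ETA,Port} = (R62, S94), (R62, S94), (R62, S94) ✓
(Container=S93, Carrier=3): 2 rows → {ETA,Port} takes values {(R68, S22), (R56, S76)} — violation
(Container=S56, Carrier=8): 2 rows → {ETA,Port} takes values {(R48, S62), (R69, S94)} — violation
(Container=S80, Carrier=2): 1 row → {ETA,Port} = (R62, S84) ✓
(Container=S69, Carrier=8): 3 rows → {ETA,Port} = (R67, S76), (R67, S76), (R67, S76) ✓
Two rows agree on {Container, Carrier} but differ on {ETA, Port}, so {Container, Carrier} -> {ETA, Port} does not hold.

No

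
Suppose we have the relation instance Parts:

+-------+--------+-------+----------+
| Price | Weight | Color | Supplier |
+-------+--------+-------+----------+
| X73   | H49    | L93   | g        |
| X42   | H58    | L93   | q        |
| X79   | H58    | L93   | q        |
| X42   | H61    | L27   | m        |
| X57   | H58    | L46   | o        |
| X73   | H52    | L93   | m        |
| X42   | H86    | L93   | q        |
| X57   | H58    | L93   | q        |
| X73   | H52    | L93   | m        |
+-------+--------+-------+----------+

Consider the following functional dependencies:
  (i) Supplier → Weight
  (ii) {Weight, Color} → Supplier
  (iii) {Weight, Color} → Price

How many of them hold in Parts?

(i) Supplier → Weight: Supplier=q: 4 rows → Weight takes values {H58, H86} — violation; Supplier=m: 3 rows → Weight takes values {H61, H52} — violation — fails.
(ii) {Weight, Color} → Supplier: every LHS value maps to a single RHS value — holds.
(iii) {Weight, Color} → Price: (Weight=H58, Color=L93): 3 rows → Price takes values {X42, X79, X57} — violation — fails.
1 of the 3 dependencies holds.

1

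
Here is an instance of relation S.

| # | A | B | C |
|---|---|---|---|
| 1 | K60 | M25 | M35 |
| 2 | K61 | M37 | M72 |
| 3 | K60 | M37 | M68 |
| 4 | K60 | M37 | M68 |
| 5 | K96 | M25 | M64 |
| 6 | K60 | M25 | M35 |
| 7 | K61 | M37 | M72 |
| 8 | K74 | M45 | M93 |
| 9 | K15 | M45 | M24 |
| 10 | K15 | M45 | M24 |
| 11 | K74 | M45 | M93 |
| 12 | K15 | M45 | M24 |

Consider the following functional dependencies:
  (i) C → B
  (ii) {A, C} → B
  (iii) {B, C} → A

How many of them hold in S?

(i) C → B: every LHS value maps to a single RHS value — holds.
(ii) {A, C} → B: every LHS value maps to a single RHS value — holds.
(iii) {B, C} → A: every LHS value maps to a single RHS value — holds.
3 of the 3 dependencies hold.

3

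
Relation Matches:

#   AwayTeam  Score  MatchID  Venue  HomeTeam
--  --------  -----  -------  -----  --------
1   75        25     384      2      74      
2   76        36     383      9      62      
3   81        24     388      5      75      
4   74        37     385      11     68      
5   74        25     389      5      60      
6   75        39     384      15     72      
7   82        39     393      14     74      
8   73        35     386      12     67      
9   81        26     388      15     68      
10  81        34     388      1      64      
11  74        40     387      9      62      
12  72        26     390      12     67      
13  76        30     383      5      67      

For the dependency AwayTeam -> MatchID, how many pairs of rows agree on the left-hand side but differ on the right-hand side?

3

AwayTeam=75: all 2 rows agree on MatchID — 0 pairs.
AwayTeam=76: all 2 rows agree on MatchID — 0 pairs.
AwayTeam=81: all 3 rows agree on MatchID — 0 pairs.
AwayTeam=74: violating pairs (4,5), (4,11), (5,11) — 3 pairs.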